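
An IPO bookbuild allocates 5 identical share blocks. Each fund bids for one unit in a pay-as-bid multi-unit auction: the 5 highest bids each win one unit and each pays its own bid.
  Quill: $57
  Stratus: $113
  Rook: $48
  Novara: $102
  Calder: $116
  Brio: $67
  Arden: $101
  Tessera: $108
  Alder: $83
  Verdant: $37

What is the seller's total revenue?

Bids ranked high→low: 116 (Calder), 113 (Stratus), 108 (Tessera), 102 (Novara), 101 (Arden), 83 (Alder), 67 (Brio), …
Top 5: Calder, Stratus, Tessera, Novara, Arden.
Total revenue = 116 + 113 + 108 + 102 + 101 = $540.

Total revenue: $540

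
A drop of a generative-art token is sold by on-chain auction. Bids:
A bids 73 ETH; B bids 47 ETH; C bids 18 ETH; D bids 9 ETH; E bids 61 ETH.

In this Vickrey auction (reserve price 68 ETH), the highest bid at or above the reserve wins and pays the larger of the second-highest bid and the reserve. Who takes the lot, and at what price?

A pays 68 ETH

Rule: the highest bid at or above the reserve wins and pays the larger of the second-highest bid and the reserve.
Bids ranked: 73 (A) > 61 (E) > 47 (B) > 18 (C) > 9 (D)
Highest eligible bid: A at 73 ETH.
Second-highest bid 61 ETH is below the reserve 68 ETH, so the reserve binds → payment 68 ETH.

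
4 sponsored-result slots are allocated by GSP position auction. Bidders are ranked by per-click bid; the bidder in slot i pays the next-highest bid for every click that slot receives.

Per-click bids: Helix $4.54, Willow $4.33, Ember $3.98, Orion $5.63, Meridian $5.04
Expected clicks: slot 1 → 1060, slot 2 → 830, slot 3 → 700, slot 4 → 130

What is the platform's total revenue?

Ranked by bid: $5.63 (Orion) > $5.04 (Meridian) > $4.54 (Helix) > $4.33 (Willow) > $3.98 (Ember)
Slot 1: Orion pays $5.04 × 1060 = $5342.40
Slot 2: Meridian pays $4.54 × 830 = $3768.20
Slot 3: Helix pays $4.33 × 700 = $3031.00
Slot 4: Willow pays $3.98 × 130 = $517.40
Total = $12659.00

Total revenue: $12659.00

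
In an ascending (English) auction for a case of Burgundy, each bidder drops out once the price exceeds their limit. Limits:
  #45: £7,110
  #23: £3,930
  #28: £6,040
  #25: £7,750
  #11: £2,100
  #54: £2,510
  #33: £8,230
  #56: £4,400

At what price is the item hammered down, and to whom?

Ascending (English) auction: the price rises until one bidder remains; the winner pays the price at which the last rival dropped out.
Limits in order: 8,230 (#33) > 7,750 (#25) > 7,110 (#45) > 6,040 (#28) > 4,400 (#56) > 3,930 (#23) > …
#25 is the last rival to drop out, at £7,750; #33 remains and wins at that price.

#33 wins at £7,750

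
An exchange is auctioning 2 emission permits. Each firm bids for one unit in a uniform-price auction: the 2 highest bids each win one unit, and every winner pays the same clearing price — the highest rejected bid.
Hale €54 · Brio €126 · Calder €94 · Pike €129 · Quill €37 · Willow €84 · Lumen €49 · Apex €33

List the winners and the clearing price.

Bids ranked high→low: 129 (Pike), 126 (Brio), 94 (Calder), 84 (Willow), …
The 2 highest are Pike, Brio.
Clearing price = highest rejected bid = €94.

Pike, Brio; each pays €94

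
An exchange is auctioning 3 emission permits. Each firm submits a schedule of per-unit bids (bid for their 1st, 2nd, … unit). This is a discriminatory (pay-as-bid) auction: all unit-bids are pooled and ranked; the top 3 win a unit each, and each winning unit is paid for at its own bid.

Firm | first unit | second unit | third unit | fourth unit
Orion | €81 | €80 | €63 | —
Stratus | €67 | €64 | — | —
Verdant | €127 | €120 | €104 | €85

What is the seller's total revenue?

All unit-bids, highest first — top 3: 127 (Verdant-1), 120 (Verdant-2), 104 (Verdant-3)
Next rejected bid: €85 (not a price — pay-as-bid).
Each winning unit pays its own bid.
Revenue = 127 + 120 + 104 = €351.

Total revenue: €351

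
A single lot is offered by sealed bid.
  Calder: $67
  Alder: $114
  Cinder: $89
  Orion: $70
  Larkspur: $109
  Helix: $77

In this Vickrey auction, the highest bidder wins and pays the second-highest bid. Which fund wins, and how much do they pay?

Bids in order: 114 (Alder) > 109 (Larkspur) > 89 (Cinder) > 77 (Helix) > 70 (Orion) > 67 (Calder)
Alder wins with the highest bid; price is set by the runner-up at $109.

Alder pays $109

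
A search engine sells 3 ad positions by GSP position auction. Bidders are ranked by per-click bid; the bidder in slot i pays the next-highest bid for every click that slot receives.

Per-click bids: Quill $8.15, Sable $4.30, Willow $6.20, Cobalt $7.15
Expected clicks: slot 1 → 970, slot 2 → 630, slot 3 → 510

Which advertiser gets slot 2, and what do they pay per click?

Cobalt; $6.20 per click

Ranked by bid: $8.15 (Quill) > $7.15 (Cobalt) > $6.20 (Willow) > $4.30 (Sable)
Slot 2 goes to the second-ranked bidder, Cobalt, who pays the next bid down: $6.20/click.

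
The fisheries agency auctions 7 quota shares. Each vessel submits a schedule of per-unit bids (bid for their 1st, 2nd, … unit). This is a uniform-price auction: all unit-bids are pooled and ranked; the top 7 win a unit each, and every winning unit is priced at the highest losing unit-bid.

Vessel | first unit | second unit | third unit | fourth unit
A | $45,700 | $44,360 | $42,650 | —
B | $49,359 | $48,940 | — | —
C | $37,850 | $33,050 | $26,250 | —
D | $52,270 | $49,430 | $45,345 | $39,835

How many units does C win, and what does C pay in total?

Pooled unit-bids ranked (top 7): 52,270 (D-1), 49,430 (D-2), 49,359 (B-1), 48,940 (B-2), 45,700 (A-1), 45,345 (D-3), 44,360 (A-2)
Highest rejected unit-bid = $42,650.
C wins 0 unit(s) at $42,650 each.

C: 0 units, pays $0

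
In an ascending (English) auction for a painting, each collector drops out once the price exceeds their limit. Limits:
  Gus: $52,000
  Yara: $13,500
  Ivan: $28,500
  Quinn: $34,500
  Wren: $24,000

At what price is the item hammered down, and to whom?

Limits in order: 52,000 (Gus) > 34,500 (Quinn) > 28,500 (Ivan) > 24,000 (Wren) > 13,500 (Yara)
Quinn is the last rival to drop out, at $34,500; Gus remains and wins at that price.

Gus wins at $34,500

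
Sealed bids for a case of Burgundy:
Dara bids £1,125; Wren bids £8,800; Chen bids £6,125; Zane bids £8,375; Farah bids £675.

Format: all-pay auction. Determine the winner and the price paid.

Wren pays £8,800

Rule: the highest bidder wins the item, but every bidder pays their own bid.
Sorting bids: 8,800 (Wren) > 8,375 (Zane) > 6,125 (Chen) > 1,125 (Dara) > 675 (Farah)
Wren wins with the top bid; all bids are sunk regardless.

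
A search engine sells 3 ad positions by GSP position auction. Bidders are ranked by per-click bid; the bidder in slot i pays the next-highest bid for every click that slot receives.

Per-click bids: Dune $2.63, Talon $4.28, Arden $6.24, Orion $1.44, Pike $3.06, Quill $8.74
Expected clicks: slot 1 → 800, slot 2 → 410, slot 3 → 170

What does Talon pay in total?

Talon pays $520.20

Sorting advertisers: $8.74 (Quill) > $6.24 (Arden) > $4.28 (Talon) > $3.06 (Pike) > …
Talon holds slot 3 → pays next bid $3.06 × 170 clicks = $520.20.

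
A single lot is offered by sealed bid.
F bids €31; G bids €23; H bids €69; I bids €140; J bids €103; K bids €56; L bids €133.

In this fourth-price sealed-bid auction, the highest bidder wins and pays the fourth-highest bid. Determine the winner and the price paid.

Bids in order: 140 (I) > 133 (L) > 103 (J) > 69 (H) > 56 (K) > 31 (F) > …
I is highest; pays the fourth-highest bid, €69.

I pays €69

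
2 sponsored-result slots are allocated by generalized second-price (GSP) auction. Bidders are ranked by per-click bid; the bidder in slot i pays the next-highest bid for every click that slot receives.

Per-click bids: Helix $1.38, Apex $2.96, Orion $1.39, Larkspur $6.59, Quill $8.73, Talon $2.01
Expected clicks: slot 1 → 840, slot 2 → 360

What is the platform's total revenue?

Ranked by bid: $8.73 (Quill) > $6.59 (Larkspur) > $2.96 (Apex) > …
Slot 1: Quill pays $6.59 × 840 = $5535.60
Slot 2: Larkspur pays $2.96 × 360 = $1065.60
Total = $6601.20

Total revenue: $6601.20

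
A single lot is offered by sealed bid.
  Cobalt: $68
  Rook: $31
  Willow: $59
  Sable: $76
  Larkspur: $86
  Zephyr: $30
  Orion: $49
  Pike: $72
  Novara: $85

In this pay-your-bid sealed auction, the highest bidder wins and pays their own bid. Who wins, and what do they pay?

Bids ranked: 86 (Larkspur) > 85 (Novara) > 76 (Sable) > 72 (Pike) > 68 (Cobalt) > 59 (Willow) > …
Larkspur has the highest bid and pays exactly that: $86.

Larkspur pays $86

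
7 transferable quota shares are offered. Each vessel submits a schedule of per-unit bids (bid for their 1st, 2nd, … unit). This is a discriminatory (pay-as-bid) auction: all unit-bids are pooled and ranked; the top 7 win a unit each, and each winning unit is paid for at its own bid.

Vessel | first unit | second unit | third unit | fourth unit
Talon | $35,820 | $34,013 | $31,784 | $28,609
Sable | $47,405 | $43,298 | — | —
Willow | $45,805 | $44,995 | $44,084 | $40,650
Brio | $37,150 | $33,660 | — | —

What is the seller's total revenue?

Merging the schedules and taking the best 7: 47,405 (Sable-1), 45,805 (Willow-1), 44,995 (Willow-2), 44,084 (Willow-3), 43,298 (Sable-2), 40,650 (Willow-4), 37,150 (Brio-1)
Next rejected bid: $35,820 (not a price — pay-as-bid).
Each winning unit pays its own bid.
Revenue = 47,405 + 45,805 + 44,995 + 44,084 + 43,298 + 40,650 + 37,150 = $303,387.

Total revenue: $303,387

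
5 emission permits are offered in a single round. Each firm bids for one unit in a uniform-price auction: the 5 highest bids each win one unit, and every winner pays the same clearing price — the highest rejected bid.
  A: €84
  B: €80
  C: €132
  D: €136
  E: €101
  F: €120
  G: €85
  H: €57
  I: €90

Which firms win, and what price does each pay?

D, C, F, E, I; each pays €85

Sorting: 136 (D), 132 (C), 120 (F), 101 (E), 90 (I), 85 (G), 84 (A), …
Top 5: D, C, F, E, I.
Highest unsuccessful bid: €85 → clearing price.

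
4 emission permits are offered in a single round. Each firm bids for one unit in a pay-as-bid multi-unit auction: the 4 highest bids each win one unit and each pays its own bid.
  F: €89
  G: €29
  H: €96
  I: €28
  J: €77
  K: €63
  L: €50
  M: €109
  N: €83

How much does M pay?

M pays €109

Bids ranked high→low: 109 (M), 96 (H), 89 (F), 83 (N), 77 (J), 63 (K), …
The 4 highest are M, H, F, N.
M wins → own bid €109.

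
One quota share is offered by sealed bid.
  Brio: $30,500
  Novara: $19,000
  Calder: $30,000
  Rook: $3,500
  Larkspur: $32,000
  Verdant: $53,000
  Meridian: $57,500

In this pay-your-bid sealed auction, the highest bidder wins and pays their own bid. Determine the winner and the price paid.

Meridian pays $57,500

Sorting bids: 57,500 (Meridian) > 53,000 (Verdant) > 32,000 (Larkspur) > 30,500 (Brio) > 30,000 (Calder) > 19,000 (Novara) > …
Meridian has the highest bid and pays exactly that: $57,500.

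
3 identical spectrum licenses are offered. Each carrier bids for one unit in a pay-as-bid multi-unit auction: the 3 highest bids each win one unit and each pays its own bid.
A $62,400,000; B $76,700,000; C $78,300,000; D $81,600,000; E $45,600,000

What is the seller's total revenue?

Sorting: 81,600,000 (D), 78,300,000 (C), 76,700,000 (B), 62,400,000 (A), 45,600,000 (E)
The 3 highest are D, C, B.
Total revenue = 81,600,000 + 78,300,000 + 76,700,000 = $236,600,000.

Total revenue: $236,600,000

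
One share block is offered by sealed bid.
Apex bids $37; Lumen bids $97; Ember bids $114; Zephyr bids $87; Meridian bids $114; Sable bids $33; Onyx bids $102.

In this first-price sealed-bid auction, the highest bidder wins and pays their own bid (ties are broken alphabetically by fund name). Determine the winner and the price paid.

Bids ranked: 114 (Ember) > 114 (Meridian) > 102 (Onyx) > 97 (Lumen) > 87 (Zephyr) > 37 (Apex) > …
Ember and Meridian tie at $114; tie-break gives it to Ember.
Ember is highest → pays own bid, $114.

Ember pays $114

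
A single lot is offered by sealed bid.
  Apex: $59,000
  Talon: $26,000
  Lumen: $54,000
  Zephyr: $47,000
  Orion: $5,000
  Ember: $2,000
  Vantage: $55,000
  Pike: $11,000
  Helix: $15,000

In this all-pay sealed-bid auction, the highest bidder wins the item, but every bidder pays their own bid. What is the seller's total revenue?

Total revenue: $274,000

Bids in order: 59,000 (Apex) > 55,000 (Vantage) > 54,000 (Lumen) > 47,000 (Zephyr) > 26,000 (Talon) > 15,000 (Helix) > …
Every bidder forfeits their bid regardless of winning.
Revenue = 59,000 + 26,000 + 54,000 + 47,000 + 5,000 + 2,000 + 55,000 + 11,000 + 15,000 = $274,000.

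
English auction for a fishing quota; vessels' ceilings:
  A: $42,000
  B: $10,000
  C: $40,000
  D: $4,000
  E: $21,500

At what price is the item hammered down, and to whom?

Ascending (English) auction: the price rises until one bidder remains; the winner pays the price at which the last rival dropped out.
Limits ranked: 42,000 (A) > 40,000 (C) > 21,500 (E) > 10,000 (B) > 4,000 (D)
Once the price passes $40,000, only A is left; the hammer falls at C's limit of $40,000.

A wins at $40,000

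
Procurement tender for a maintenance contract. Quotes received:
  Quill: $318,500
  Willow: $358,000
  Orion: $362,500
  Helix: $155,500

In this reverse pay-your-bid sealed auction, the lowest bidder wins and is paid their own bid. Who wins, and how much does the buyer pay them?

Helix is paid $155,500

Reverse pay-your-bid sealed auction: the lowest bidder wins and is paid their own bid.
Sorting bids: 155,500 (Helix) < 318,500 (Quill) < 358,000 (Willow) < 362,500 (Orion)
Helix is lowest → is paid own bid, $155,500.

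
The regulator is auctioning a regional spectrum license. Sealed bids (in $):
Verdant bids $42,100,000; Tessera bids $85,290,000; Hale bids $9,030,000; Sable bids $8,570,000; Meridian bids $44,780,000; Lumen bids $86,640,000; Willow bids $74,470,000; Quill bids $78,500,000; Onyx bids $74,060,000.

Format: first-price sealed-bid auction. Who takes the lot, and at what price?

Lumen pays $86,640,000

First-price sealed-bid auction: the highest bidder wins and pays their own bid.
Bids ranked: 86,640,000 (Lumen) > 85,290,000 (Tessera) > 78,500,000 (Quill) > 74,470,000 (Willow) > 74,060,000 (Onyx) > 44,780,000 (Meridian) > …
Lumen has the highest bid and pays exactly that: $86,640,000.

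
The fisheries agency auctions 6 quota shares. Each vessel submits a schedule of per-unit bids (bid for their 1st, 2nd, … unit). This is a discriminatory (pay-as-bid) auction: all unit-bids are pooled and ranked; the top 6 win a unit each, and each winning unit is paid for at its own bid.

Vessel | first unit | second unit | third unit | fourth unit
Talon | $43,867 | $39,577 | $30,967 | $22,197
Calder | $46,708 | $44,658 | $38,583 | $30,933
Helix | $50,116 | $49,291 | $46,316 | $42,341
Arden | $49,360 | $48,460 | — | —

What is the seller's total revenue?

Pooled unit-bids ranked (top 6): 50,116 (Helix-1), 49,360 (Arden-1), 49,291 (Helix-2), 48,460 (Arden-2), 46,708 (Calder-1), 46,316 (Helix-3)
Next rejected bid: $44,658 (not a price — pay-as-bid).
Each winning unit pays its own bid.
Revenue = 50,116 + 49,360 + 49,291 + 48,460 + 46,708 + 46,316 = $290,251.

Total revenue: $290,251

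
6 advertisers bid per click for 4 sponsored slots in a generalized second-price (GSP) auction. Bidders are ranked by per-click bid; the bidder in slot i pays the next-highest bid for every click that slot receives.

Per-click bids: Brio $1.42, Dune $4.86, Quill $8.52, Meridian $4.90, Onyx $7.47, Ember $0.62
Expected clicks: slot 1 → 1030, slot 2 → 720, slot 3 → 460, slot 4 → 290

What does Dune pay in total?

Per-click bids in order: $8.52 (Quill) > $7.47 (Onyx) > $4.90 (Meridian) > $4.86 (Dune) > $1.42 (Brio) > …
Dune holds slot 4 → pays next bid $1.42 × 290 clicks = $411.80.

Dune pays $411.80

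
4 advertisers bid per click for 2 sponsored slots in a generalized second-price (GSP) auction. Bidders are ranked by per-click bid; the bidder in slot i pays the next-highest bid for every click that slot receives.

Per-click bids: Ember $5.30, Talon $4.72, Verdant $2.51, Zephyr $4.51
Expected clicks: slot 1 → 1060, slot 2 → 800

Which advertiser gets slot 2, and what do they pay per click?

Talon; $4.51 per click

Ranked by bid: $5.30 (Ember) > $4.72 (Talon) > $4.51 (Zephyr) > …
Slot 2 goes to the second-ranked bidder, Talon, who pays the next bid down: $4.51/click.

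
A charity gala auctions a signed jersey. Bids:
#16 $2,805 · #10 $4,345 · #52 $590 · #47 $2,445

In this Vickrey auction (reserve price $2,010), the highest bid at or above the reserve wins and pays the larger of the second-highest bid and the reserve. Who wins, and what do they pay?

#10 pays $2,805

Sorting bids: 4,345 (#10) > 2,805 (#16) > 2,445 (#47) > 590 (#52)
#10 has the top bid at or above the reserve ($4,345).
Second-highest bid $2,805 exceeds the reserve $2,010 → payment $2,805.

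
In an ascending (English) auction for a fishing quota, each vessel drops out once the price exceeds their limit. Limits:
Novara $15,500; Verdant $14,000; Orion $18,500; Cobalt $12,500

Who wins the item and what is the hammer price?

Orion wins at $15,500

Limits in order: 18,500 (Orion) > 15,500 (Novara) > 14,000 (Verdant) > 12,500 (Cobalt)
Novara is the last rival to drop out, at $15,500; Orion remains and wins at that price.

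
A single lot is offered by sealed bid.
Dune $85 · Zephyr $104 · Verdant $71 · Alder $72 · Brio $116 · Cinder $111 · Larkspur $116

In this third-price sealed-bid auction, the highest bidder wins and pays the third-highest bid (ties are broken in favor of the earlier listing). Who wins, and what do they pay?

Third-price sealed-bid auction: the highest bidder wins and pays the third-highest bid.
Bids in order: 116 (Brio) > 116 (Larkspur) > 111 (Cinder) > 104 (Zephyr) > 85 (Dune) > 72 (Alder) > …
Brio and Larkspur tie at $116; tie-break gives it to Brio.
Brio is highest; pays the third-highest bid, $111.

Brio pays $111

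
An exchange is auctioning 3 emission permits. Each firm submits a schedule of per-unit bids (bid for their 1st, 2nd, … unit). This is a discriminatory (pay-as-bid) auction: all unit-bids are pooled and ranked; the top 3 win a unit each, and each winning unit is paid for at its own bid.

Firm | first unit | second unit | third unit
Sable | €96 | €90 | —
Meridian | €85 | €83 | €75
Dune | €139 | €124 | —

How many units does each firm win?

Pooled unit-bids ranked (top 3): 139 (Dune-1), 124 (Dune-2), 96 (Sable-1)
Next rejected bid: €90 (not a price — pay-as-bid).
Allocation: Dune 2, Sable 1.

Dune 2, Sable 1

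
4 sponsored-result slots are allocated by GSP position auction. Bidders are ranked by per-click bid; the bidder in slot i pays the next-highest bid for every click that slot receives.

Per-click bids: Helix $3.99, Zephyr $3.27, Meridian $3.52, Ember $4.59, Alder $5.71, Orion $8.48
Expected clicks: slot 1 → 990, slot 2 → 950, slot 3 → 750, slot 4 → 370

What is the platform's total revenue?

Total revenue: $14308.30

Sorting advertisers: $8.48 (Orion) > $5.71 (Alder) > $4.59 (Ember) > $3.99 (Helix) > $3.52 (Meridian) > …
Slot 1: Orion pays $5.71 × 990 = $5652.90
Slot 2: Alder pays $4.59 × 950 = $4360.50
Slot 3: Ember pays $3.99 × 750 = $2992.50
Slot 4: Helix pays $3.52 × 370 = $1302.40
Total = $14308.30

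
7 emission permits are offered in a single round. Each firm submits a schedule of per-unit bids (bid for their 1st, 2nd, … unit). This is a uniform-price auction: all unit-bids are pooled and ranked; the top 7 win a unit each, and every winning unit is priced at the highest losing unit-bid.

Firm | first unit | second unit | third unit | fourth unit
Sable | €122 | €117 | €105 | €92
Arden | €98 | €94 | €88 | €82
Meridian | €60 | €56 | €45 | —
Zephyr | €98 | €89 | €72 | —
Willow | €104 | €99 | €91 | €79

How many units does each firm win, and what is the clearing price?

Pooled unit-bids ranked (top 7): 122 (Sable-1), 117 (Sable-2), 105 (Sable-3), 104 (Willow-1), 99 (Willow-2), 98 (Arden-1), 98 (Zephyr-1)
First bid not allocated: €94.
Allocation: Arden 1, Sable 3, Willow 2, Zephyr 1.

Arden 1, Sable 3, Willow 2, Zephyr 1; clearing price €94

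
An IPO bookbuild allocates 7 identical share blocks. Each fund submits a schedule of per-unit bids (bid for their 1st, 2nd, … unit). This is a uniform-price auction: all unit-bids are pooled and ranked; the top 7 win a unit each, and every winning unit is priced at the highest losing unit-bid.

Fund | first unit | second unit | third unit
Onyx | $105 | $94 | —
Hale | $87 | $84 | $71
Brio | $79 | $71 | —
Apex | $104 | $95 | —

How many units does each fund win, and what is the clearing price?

Apex 2, Brio 1, Hale 2, Onyx 2; clearing price $71

Merging the schedules and taking the best 7: 105 (Onyx-1), 104 (Apex-1), 95 (Apex-2), 94 (Onyx-2), 87 (Hale-1), 84 (Hale-2), 79 (Brio-1)
First bid not allocated: $71.
Allocation: Apex 2, Brio 1, Hale 2, Onyx 2.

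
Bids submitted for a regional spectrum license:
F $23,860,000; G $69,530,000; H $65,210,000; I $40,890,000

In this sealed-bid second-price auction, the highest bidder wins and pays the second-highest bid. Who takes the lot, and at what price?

Sealed-bid second-price auction: the highest bidder wins and pays the second-highest bid.
Sorting bids: 69,530,000 (G) > 65,210,000 (H) > 40,890,000 (I) > 23,860,000 (F)
G is highest; pays the second-highest bid, $65,210,000.

G pays $65,210,000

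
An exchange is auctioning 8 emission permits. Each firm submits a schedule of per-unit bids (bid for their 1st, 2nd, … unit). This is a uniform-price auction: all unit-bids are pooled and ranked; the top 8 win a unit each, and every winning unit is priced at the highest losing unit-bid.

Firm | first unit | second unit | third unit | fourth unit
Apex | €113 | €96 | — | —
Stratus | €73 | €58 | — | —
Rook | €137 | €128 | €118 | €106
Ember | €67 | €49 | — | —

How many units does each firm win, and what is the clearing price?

Apex 2, Ember 1, Rook 4, Stratus 1; clearing price €58

Merging the schedules and taking the best 8: 137 (Rook-1), 128 (Rook-2), 118 (Rook-3), 113 (Apex-1), 106 (Rook-4), 96 (Apex-2), 73 (Stratus-1), 67 (Ember-1)
The (k+1)-th unit-bid is €58.
Allocation: Apex 2, Ember 1, Rook 4, Stratus 1.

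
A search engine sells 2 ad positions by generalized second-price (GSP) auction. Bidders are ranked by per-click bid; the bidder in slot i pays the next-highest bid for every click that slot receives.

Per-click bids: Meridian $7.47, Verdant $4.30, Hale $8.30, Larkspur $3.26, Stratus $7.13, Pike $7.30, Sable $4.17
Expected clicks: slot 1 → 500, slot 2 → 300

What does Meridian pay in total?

Meridian pays $2190.00

Per-click bids in order: $8.30 (Hale) > $7.47 (Meridian) > $7.30 (Pike) > …
Meridian holds slot 2 → pays next bid $7.30 × 300 clicks = $2190.00.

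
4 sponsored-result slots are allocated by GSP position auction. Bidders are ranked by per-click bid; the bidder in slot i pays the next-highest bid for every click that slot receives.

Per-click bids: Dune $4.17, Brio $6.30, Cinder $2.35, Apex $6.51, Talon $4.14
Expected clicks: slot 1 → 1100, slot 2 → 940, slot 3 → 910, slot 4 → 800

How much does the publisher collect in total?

Per-click bids in order: $6.51 (Apex) > $6.30 (Brio) > $4.17 (Dune) > $4.14 (Talon) > $2.35 (Cinder)
Slot 1: Apex pays $6.30 × 1100 = $6930.00
Slot 2: Brio pays $4.17 × 940 = $3919.80
Slot 3: Dune pays $4.14 × 910 = $3767.40
Slot 4: Talon pays $2.35 × 800 = $1880.00
Total = $16497.20

Total revenue: $16497.20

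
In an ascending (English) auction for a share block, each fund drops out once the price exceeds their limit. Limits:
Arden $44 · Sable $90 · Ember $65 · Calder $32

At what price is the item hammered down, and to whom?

Sable wins at $65

Limits ranked: 90 (Sable) > 65 (Ember) > 44 (Arden) > 32 (Calder)
Bidding ends when Ember exits at $65; Sable takes it.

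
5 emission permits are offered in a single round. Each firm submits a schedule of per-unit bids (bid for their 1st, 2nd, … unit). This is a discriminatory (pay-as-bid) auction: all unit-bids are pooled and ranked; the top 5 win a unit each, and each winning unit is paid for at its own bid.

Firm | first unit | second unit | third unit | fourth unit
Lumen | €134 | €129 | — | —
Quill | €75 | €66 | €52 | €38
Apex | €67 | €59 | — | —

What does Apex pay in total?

Apex pays €67

Pooled unit-bids ranked (top 5): 134 (Lumen-1), 129 (Lumen-2), 75 (Quill-1), 67 (Apex-1), 66 (Quill-2)
Next rejected bid: €59 (not a price — pay-as-bid).
Apex's winning unit-bids: 67 = €67.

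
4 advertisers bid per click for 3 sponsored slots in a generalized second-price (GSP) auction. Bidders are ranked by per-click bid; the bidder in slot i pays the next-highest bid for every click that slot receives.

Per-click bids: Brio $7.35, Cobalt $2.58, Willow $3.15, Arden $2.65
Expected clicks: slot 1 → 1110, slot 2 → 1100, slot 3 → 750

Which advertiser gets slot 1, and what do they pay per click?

Brio; $3.15 per click

Sorting advertisers: $7.35 (Brio) > $3.15 (Willow) > $2.65 (Arden) > $2.58 (Cobalt)
Slot 1 goes to the first-ranked bidder, Brio, who pays the next bid down: $3.15/click.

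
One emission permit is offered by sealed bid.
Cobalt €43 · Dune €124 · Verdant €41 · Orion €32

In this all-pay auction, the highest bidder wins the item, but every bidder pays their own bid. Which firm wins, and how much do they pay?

Sorting bids: 124 (Dune) > 43 (Cobalt) > 41 (Verdant) > 32 (Orion)
Dune wins with the top bid; all bids are sunk regardless.

Dune pays €124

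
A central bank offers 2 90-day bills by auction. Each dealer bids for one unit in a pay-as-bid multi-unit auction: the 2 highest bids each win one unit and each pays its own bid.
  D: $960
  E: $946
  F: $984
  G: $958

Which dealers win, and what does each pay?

F $984, D $960

Bids ranked high→low: 984 (F), 960 (D), 958 (G), 946 (E)
Top 2: F, D.
Each winner pays its own bid: F $984, D $960.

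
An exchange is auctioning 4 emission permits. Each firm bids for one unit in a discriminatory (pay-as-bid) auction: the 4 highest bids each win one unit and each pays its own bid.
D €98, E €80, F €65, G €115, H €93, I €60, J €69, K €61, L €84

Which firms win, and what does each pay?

Sorting: 115 (G), 98 (D), 93 (H), 84 (L), 80 (E), 69 (J), …
Top 4: G, D, H, L.
Each winner pays its own bid: G €115, D €98, H €93, L €84.

G €115, D €98, H €93, L €84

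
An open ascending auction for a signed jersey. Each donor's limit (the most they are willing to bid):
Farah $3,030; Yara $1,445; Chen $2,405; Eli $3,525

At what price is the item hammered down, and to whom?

Limits ranked: 3,525 (Eli) > 3,030 (Farah) > 2,405 (Chen) > 1,445 (Yara)
Once the price passes $3,030, only Eli is left; the hammer falls at Farah's limit of $3,030.

Eli wins at $3,030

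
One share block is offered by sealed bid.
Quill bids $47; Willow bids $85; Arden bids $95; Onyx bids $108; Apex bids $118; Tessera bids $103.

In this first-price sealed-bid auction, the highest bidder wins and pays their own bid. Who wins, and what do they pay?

Bids in order: 118 (Apex) > 108 (Onyx) > 103 (Tessera) > 95 (Arden) > 85 (Willow) > 47 (Quill)
Apex is highest → pays own bid, $118.

Apex pays $118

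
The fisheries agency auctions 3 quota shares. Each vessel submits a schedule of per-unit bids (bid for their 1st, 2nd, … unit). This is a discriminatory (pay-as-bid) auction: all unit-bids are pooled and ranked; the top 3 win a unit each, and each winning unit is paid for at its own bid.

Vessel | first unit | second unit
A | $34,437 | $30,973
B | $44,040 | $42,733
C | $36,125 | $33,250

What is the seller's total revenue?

Pooled unit-bids ranked (top 3): 44,040 (B-1), 42,733 (B-2), 36,125 (C-1)
Next rejected bid: $34,437 (not a price — pay-as-bid).
Each winning unit pays its own bid.
Revenue = 44,040 + 42,733 + 36,125 = $122,898.

Total revenue: $122,898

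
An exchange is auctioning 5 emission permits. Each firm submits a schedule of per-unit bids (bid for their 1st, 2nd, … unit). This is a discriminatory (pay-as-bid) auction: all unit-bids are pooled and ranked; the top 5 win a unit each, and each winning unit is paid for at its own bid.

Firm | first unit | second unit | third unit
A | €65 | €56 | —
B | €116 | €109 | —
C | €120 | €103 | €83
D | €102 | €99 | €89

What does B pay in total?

B pays €225

Merging the schedules and taking the best 5: 120 (C-1), 116 (B-1), 109 (B-2), 103 (C-2), 102 (D-1)
Next rejected bid: €99 (not a price — pay-as-bid).
B's winning unit-bids: 116 + 109 = €225.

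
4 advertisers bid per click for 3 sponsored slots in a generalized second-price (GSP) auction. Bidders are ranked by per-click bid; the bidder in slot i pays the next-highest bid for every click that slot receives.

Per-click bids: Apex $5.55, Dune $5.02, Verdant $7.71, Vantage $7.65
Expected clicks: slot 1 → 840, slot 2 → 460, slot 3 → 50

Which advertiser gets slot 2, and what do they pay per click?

Ranked by bid: $7.71 (Verdant) > $7.65 (Vantage) > $5.55 (Apex) > $5.02 (Dune)
Slot 2 goes to the second-ranked bidder, Vantage, who pays the next bid down: $5.55/click.

Vantage; $5.55 per click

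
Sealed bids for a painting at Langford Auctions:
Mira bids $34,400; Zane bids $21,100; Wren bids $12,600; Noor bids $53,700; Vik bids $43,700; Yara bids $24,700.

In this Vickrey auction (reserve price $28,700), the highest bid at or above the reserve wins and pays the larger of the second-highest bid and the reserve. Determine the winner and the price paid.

Vickrey auction (reserve price $28,700): the highest bid at or above the reserve wins and pays the larger of the second-highest bid and the reserve.
Bids in order: 53,700 (Noor) > 43,700 (Vik) > 34,400 (Mira) > 24,700 (Yara) > 21,100 (Zane) > 12,600 (Wren)
Highest eligible bid: Noor at $53,700.
Second-highest bid $43,700 exceeds the reserve $28,700 → payment $43,700.

Noor pays $43,700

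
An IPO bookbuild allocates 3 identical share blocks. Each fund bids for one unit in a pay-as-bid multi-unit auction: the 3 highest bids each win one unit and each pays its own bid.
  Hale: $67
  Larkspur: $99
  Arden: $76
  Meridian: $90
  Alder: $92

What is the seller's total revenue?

Ordering the bids: 99 (Larkspur), 92 (Alder), 90 (Meridian), 76 (Arden), 67 (Hale)
The 3 highest are Larkspur, Alder, Meridian.
Total revenue = 99 + 92 + 90 = $281.

Total revenue: $281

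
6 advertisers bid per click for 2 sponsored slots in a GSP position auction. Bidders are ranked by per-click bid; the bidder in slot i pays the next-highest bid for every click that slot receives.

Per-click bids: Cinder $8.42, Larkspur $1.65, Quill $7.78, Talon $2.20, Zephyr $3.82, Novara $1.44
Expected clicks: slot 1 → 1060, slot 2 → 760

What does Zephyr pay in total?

Zephyr pays $0.00

Ranked by bid: $8.42 (Cinder) > $7.78 (Quill) > $3.82 (Zephyr) > …
Zephyr ranks below slot 2 → no slot, pays nothing.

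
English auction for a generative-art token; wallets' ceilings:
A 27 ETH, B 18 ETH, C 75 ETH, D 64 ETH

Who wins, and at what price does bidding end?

Sorting limits: 75 (C) > 64 (D) > 27 (A) > 18 (B)
Once the price passes 64 ETH, only C is left; the hammer falls at D's limit of 64 ETH.

C wins at 64 ETH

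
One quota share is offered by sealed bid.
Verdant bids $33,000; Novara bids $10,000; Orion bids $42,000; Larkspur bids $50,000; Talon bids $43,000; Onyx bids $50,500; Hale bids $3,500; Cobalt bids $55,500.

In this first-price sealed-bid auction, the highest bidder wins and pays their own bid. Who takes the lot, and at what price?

Sorting bids: 55,500 (Cobalt) > 50,500 (Onyx) > 50,000 (Larkspur) > 43,000 (Talon) > 42,000 (Orion) > 33,000 (Verdant) > …
Cobalt has the highest bid and pays exactly that: $55,500.

Cobalt pays $55,500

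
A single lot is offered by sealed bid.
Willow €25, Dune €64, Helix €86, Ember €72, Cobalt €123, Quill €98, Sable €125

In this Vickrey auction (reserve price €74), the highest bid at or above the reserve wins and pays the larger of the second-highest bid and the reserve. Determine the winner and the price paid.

Sable pays €123

Bids ranked: 125 (Sable) > 123 (Cobalt) > 98 (Quill) > 86 (Helix) > 72 (Ember) > 64 (Dune) > …
Highest eligible bid: Sable at €125.
max(second-highest €123, reserve €74) = €123; the reserve does not bind.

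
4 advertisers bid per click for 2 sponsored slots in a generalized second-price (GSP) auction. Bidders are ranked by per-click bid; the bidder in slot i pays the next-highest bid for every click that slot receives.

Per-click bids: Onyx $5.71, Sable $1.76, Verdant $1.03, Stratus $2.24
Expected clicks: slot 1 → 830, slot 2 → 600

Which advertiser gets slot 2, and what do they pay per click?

Stratus; $1.76 per click

Sorting advertisers: $5.71 (Onyx) > $2.24 (Stratus) > $1.76 (Sable) > …
Slot 2 goes to the second-ranked bidder, Stratus, who pays the next bid down: $1.76/click.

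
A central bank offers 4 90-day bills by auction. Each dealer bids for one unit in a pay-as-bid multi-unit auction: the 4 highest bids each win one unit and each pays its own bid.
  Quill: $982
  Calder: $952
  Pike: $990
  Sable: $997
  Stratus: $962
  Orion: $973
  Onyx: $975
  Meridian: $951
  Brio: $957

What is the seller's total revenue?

Bids ranked high→low: 997 (Sable), 990 (Pike), 982 (Quill), 975 (Onyx), 973 (Orion), 962 (Stratus), …
Top 4: Sable, Pike, Quill, Onyx.
Total revenue = 997 + 990 + 982 + 975 = $3,944.

Total revenue: $3,944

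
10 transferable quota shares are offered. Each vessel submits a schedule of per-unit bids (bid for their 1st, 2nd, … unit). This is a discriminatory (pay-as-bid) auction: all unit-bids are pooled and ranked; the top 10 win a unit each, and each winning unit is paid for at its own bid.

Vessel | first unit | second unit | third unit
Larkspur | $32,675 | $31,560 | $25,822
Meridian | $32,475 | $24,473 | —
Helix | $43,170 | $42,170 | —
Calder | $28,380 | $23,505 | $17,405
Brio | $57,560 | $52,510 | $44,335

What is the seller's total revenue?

Total revenue: $390,657

All unit-bids, highest first — top 10: 57,560 (Brio-1), 52,510 (Brio-2), 44,335 (Brio-3), 43,170 (Helix-1), 42,170 (Helix-2), 32,675 (Larkspur-1), 32,475 (Meridian-1), 31,560 (Larkspur-2), 28,380 (Calder-1), 25,822 (Larkspur-3)
Next rejected bid: $24,473 (not a price — pay-as-bid).
Each winning unit pays its own bid.
Revenue = 57,560 + 52,510 + 44,335 + 43,170 + 42,170 + 32,675 + 32,475 + 31,560 + 28,380 + 25,822 = $390,657.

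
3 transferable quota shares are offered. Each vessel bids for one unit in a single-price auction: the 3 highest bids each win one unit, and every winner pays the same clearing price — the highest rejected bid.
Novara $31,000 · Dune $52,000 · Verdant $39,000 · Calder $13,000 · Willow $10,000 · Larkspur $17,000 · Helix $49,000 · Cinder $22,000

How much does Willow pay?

Willow pays $0

Ordering the bids: 52,000 (Dune), 49,000 (Helix), 39,000 (Verdant), 31,000 (Novara), 22,000 (Cinder), …
Top 3: Dune, Helix, Verdant.
Highest unsuccessful bid: $31,000 → clearing price.
Willow does not win → pays $0.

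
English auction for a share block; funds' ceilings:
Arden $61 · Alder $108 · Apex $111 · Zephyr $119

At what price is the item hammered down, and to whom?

Zephyr wins at $111

Sorting limits: 119 (Zephyr) > 111 (Apex) > 108 (Alder) > 61 (Arden)
Bidding ends when Apex exits at $111; Zephyr takes it.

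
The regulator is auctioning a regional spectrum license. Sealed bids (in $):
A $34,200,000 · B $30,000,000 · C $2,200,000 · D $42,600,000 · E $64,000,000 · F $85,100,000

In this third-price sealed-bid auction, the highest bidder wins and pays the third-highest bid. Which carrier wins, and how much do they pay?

Rule: the highest bidder wins and pays the third-highest bid.
Bids in order: 85,100,000 (F) > 64,000,000 (E) > 42,600,000 (D) > 34,200,000 (A) > 30,000,000 (B) > 2,200,000 (C)
F is highest; pays the third-highest bid, $42,600,000.

F pays $42,600,000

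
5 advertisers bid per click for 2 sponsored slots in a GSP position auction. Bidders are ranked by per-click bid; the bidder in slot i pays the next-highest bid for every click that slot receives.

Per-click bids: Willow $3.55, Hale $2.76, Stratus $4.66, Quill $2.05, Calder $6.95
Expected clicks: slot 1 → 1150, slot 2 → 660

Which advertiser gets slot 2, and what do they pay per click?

Ranked by bid: $6.95 (Calder) > $4.66 (Stratus) > $3.55 (Willow) > …
Slot 2 goes to the second-ranked bidder, Stratus, who pays the next bid down: $3.55/click.

Stratus; $3.55 per click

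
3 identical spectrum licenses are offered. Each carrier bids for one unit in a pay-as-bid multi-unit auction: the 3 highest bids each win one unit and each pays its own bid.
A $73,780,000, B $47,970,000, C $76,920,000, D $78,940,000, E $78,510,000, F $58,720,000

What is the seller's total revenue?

Total revenue: $234,370,000

Bids ranked high→low: 78,940,000 (D), 78,510,000 (E), 76,920,000 (C), 73,780,000 (A), 58,720,000 (F), …
Top 3: D, E, C.
Total revenue = 78,940,000 + 78,510,000 + 76,920,000 = $234,370,000.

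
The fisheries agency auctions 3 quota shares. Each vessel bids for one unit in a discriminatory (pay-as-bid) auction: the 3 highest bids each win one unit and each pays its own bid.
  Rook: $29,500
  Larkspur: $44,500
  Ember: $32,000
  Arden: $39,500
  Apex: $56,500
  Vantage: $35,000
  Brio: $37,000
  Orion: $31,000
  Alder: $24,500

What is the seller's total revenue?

Bids ranked high→low: 56,500 (Apex), 44,500 (Larkspur), 39,500 (Arden), 37,000 (Brio), 35,000 (Vantage), …
The 3 highest are Apex, Larkspur, Arden.
Total revenue = 56,500 + 44,500 + 39,500 = $140,500.

Total revenue: $140,500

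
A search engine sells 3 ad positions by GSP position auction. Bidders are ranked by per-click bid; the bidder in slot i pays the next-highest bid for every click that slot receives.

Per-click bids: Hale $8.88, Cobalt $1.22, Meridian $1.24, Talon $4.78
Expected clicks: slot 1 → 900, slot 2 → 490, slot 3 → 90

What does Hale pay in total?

Hale pays $4302.00

Sorting advertisers: $8.88 (Hale) > $4.78 (Talon) > $1.24 (Meridian) > $1.22 (Cobalt)
Hale holds slot 1 → pays next bid $4.78 × 900 clicks = $4302.00.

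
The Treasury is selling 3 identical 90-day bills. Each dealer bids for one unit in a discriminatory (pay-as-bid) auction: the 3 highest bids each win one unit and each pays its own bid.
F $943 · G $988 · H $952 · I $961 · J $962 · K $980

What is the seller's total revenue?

Total revenue: $2,930

Ordering the bids: 988 (G), 980 (K), 962 (J), 961 (I), 952 (H), …
The 3 highest are G, K, J.
Total revenue = 988 + 980 + 962 = $2,930.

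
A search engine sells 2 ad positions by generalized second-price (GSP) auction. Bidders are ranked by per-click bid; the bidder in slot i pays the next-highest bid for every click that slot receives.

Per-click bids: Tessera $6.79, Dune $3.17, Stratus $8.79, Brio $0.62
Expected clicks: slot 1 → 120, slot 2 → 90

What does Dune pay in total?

Sorting advertisers: $8.79 (Stratus) > $6.79 (Tessera) > $3.17 (Dune) > …
Dune ranks below slot 2 → no slot, pays nothing.

Dune pays $0.00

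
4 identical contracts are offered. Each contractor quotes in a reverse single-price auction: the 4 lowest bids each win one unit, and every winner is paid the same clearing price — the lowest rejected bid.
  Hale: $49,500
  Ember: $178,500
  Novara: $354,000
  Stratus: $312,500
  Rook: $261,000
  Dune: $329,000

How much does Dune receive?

Dune is paid $0

Sorting: 49,500 (Hale), 178,500 (Ember), 261,000 (Rook), 312,500 (Stratus), 329,000 (Dune), 354,000 (Novara)
Lowest 4: Hale, Ember, Rook, Stratus.
Lowest unsuccessful bid: $329,000 → clearing price.
Dune does not win → is paid $0.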